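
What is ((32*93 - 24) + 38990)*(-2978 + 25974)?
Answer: 964498232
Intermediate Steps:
((32*93 - 24) + 38990)*(-2978 + 25974) = ((2976 - 24) + 38990)*22996 = (2952 + 38990)*22996 = 41942*22996 = 964498232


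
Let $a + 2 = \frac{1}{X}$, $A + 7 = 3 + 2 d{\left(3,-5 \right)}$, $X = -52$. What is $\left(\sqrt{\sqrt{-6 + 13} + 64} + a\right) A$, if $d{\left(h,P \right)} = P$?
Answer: $\frac{735}{26} - 14 \sqrt{64 + \sqrt{7}} \approx -86.022$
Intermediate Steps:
$A = -14$ ($A = -7 + \left(3 + 2 \left(-5\right)\right) = -7 + \left(3 - 10\right) = -7 - 7 = -14$)
$a = - \frac{105}{52}$ ($a = -2 + \frac{1}{-52} = -2 - \frac{1}{52} = - \frac{105}{52} \approx -2.0192$)
$\left(\sqrt{\sqrt{-6 + 13} + 64} + a\right) A = \left(\sqrt{\sqrt{-6 + 13} + 64} - \frac{105}{52}\right) \left(-14\right) = \left(\sqrt{\sqrt{7} + 64} - \frac{105}{52}\right) \left(-14\right) = \left(\sqrt{64 + \sqrt{7}} - \frac{105}{52}\right) \left(-14\right) = \left(- \frac{105}{52} + \sqrt{64 + \sqrt{7}}\right) \left(-14\right) = \frac{735}{26} - 14 \sqrt{64 + \sqrt{7}}$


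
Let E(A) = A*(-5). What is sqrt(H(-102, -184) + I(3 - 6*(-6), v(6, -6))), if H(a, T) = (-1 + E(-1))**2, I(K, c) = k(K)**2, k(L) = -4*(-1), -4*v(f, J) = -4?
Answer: 4*sqrt(2) ≈ 5.6569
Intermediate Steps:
v(f, J) = 1 (v(f, J) = -1/4*(-4) = 1)
k(L) = 4
I(K, c) = 16 (I(K, c) = 4**2 = 16)
E(A) = -5*A
H(a, T) = 16 (H(a, T) = (-1 - 5*(-1))**2 = (-1 + 5)**2 = 4**2 = 16)
sqrt(H(-102, -184) + I(3 - 6*(-6), v(6, -6))) = sqrt(16 + 16) = sqrt(32) = 4*sqrt(2)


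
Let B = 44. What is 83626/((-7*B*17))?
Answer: -41813/2618 ≈ -15.971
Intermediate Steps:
83626/((-7*B*17)) = 83626/((-7*44*17)) = 83626/((-308*17)) = 83626/(-5236) = 83626*(-1/5236) = -41813/2618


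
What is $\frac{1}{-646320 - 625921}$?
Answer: $- \frac{1}{1272241} \approx -7.8601 \cdot 10^{-7}$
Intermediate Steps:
$\frac{1}{-646320 - 625921} = \frac{1}{-1272241} = - \frac{1}{1272241}$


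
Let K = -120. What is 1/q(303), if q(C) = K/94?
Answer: -47/60 ≈ -0.78333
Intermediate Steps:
q(C) = -60/47 (q(C) = -120/94 = -120*1/94 = -60/47)
1/q(303) = 1/(-60/47) = -47/60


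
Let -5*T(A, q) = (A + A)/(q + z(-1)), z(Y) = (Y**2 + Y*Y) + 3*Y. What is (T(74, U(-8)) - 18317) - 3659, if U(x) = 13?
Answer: -329677/15 ≈ -21978.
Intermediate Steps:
z(Y) = 2*Y**2 + 3*Y (z(Y) = (Y**2 + Y**2) + 3*Y = 2*Y**2 + 3*Y)
T(A, q) = -2*A/(5*(-1 + q)) (T(A, q) = -(A + A)/(5*(q - (3 + 2*(-1)))) = -2*A/(5*(q - (3 - 2))) = -2*A/(5*(q - 1*1)) = -2*A/(5*(q - 1)) = -2*A/(5*(-1 + q)))
(T(74, U(-8)) - 18317) - 3659 = (-2*74/(-5 + 5*13) - 18317) - 3659 = (-2*74/(-5 + 65) - 18317) - 3659 = (-2*74/60 - 18317) - 3659 = (-2*74*1/60 - 18317) - 3659 = (-37/15 - 18317) - 3659 = -274792/15 - 3659 = -329677/15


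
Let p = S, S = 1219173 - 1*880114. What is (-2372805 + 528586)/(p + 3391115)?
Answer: -1844219/3730174 ≈ -0.49441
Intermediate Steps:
S = 339059 (S = 1219173 - 880114 = 339059)
p = 339059
(-2372805 + 528586)/(p + 3391115) = (-2372805 + 528586)/(339059 + 3391115) = -1844219/3730174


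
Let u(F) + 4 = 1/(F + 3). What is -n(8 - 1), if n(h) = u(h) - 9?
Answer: 129/10 ≈ 12.900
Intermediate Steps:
u(F) = -4 + 1/(3 + F) (u(F) = -4 + 1/(F + 3) = -4 + 1/(3 + F))
n(h) = -9 + (-11 - 4*h)/(3 + h) (n(h) = (-11 - 4*h)/(3 + h) - 9 = -9 + (-11 - 4*h)/(3 + h))
-n(8 - 1) = -(-38 - 13*(8 - 1))/(3 + (8 - 1)) = -(-38 - 13*7)/(3 + 7) = -(-38 - 91)/10 = -(-129)/10 = -1*(-129/10) = 129/10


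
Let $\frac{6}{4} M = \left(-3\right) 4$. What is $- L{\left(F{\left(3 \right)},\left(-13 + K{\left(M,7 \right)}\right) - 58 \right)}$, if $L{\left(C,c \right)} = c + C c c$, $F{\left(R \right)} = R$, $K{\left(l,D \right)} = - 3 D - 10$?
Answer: $-31110$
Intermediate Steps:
$M = -8$ ($M = \frac{2 \left(\left(-3\right) 4\right)}{3} = \frac{2}{3} \left(-12\right) = -8$)
$K{\left(l,D \right)} = -10 - 3 D$
$L{\left(C,c \right)} = c + C c^{2}$
$- L{\left(F{\left(3 \right)},\left(-13 + K{\left(M,7 \right)}\right) - 58 \right)} = - \left(\left(-13 - 31\right) - 58\right) \left(1 + 3 \left(\left(-13 - 31\right) - 58\right)\right) = - \left(-44 - 58\right) \left(1 + 3 \left(-44 - 58\right)\right) = - \left(-102\right) \left(1 + 3 \left(-102\right)\right) = - \left(-102\right) \left(1 - 306\right) = - \left(-102\right) \left(-305\right) = \left(-1\right) 31110 = -31110$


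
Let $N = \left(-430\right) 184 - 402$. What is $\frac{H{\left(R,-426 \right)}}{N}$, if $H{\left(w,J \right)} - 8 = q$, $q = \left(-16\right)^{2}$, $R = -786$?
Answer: $- \frac{132}{39761} \approx -0.0033198$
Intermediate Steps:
$q = 256$
$H{\left(w,J \right)} = 264$ ($H{\left(w,J \right)} = 8 + 256 = 264$)
$N = -79522$ ($N = -79120 - 402 = -79522$)
$\frac{H{\left(R,-426 \right)}}{N} = \frac{264}{-79522} = 264 \left(- \frac{1}{79522}\right) = - \frac{132}{39761}$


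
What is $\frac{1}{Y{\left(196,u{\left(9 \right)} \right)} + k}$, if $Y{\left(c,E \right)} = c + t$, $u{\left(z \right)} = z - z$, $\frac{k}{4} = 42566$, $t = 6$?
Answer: $\frac{1}{170466} \approx 5.8663 \cdot 10^{-6}$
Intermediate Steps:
$k = 170264$ ($k = 4 \cdot 42566 = 170264$)
$u{\left(z \right)} = 0$
$Y{\left(c,E \right)} = 6 + c$ ($Y{\left(c,E \right)} = c + 6 = 6 + c$)
$\frac{1}{Y{\left(196,u{\left(9 \right)} \right)} + k} = \frac{1}{\left(6 + 196\right) + 170264} = \frac{1}{202 + 170264} = \frac{1}{170466}$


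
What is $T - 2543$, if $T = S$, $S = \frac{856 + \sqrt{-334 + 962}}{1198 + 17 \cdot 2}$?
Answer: $- \frac{391515}{154} + \frac{\sqrt{157}}{616} \approx -2542.3$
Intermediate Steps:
$S = \frac{107}{154} + \frac{\sqrt{157}}{616}$ ($S = \frac{856 + \sqrt{628}}{1198 + 34} = \frac{856 + 2 \sqrt{157}}{1232} = \left(856 + 2 \sqrt{157}\right) \frac{1}{1232} = \frac{107}{154} + \frac{\sqrt{157}}{616} \approx 0.71515$)
$T = \frac{107}{154} + \frac{\sqrt{157}}{616} \approx 0.71515$
$T - 2543 = \left(\frac{107}{154} + \frac{\sqrt{157}}{616}\right) - 2543 = - \frac{391515}{154} + \frac{\sqrt{157}}{616}$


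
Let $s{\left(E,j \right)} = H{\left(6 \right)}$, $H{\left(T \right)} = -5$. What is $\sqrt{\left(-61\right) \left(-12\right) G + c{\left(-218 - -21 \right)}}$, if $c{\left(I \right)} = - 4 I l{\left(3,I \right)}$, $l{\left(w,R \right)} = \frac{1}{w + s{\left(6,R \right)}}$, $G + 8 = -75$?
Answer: $5 i \sqrt{2446} \approx 247.29 i$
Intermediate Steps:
$G = -83$ ($G = -8 - 75 = -83$)
$s{\left(E,j \right)} = -5$
$l{\left(w,R \right)} = \frac{1}{-5 + w}$ ($l{\left(w,R \right)} = \frac{1}{w - 5} = \frac{1}{-5 + w}$)
$c{\left(I \right)} = 2 I$ ($c{\left(I \right)} = \frac{\left(-4\right) I}{-5 + 3} = \frac{\left(-4\right) I}{-2} = - 4 I \left(- \frac{1}{2}\right) = 2 I$)
$\sqrt{\left(-61\right) \left(-12\right) G + c{\left(-218 - -21 \right)}} = \sqrt{\left(-61\right) \left(-12\right) \left(-83\right) + 2 \left(-218 - -21\right)} = \sqrt{732 \left(-83\right) + 2 \left(-218 + 21\right)} = \sqrt{-60756 + 2 \left(-197\right)} = \sqrt{-60756 - 394} = \sqrt{-61150} = 5 i \sqrt{2446}$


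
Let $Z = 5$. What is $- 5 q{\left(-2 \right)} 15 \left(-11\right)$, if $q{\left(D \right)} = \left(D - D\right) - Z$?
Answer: $-4125$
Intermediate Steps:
$q{\left(D \right)} = -5$ ($q{\left(D \right)} = \left(D - D\right) - 5 = 0 - 5 = -5$)
$- 5 q{\left(-2 \right)} 15 \left(-11\right) = \left(-5\right) \left(-5\right) 15 \left(-11\right) = 25 \cdot 15 \left(-11\right) = 375 \left(-11\right) = -4125$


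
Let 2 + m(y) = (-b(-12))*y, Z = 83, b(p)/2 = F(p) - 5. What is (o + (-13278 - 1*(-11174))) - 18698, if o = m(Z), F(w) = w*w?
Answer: -43878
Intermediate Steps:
F(w) = w²
b(p) = -10 + 2*p² (b(p) = 2*(p² - 5) = 2*(-5 + p²) = -10 + 2*p²)
m(y) = -2 - 278*y (m(y) = -2 + (-(-10 + 2*(-12)²))*y = -2 + (-(-10 + 2*144))*y = -2 + (-(-10 + 288))*y = -2 + (-1*278)*y = -2 - 278*y)
o = -23076 (o = -2 - 278*83 = -2 - 23074 = -23076)
(o + (-13278 - 1*(-11174))) - 18698 = (-23076 + (-13278 - 1*(-11174))) - 18698 = (-23076 + (-13278 + 11174)) - 18698 = (-23076 - 2104) - 18698 = -25180 - 18698 = -43878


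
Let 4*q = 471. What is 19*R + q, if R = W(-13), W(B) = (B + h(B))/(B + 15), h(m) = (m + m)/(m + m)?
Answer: 15/4 ≈ 3.7500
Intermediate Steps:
q = 471/4 (q = (¼)*471 = 471/4 ≈ 117.75)
h(m) = 1 (h(m) = (2*m)/((2*m)) = (2*m)*(1/(2*m)) = 1)
W(B) = (1 + B)/(15 + B) (W(B) = (B + 1)/(B + 15) = (1 + B)/(15 + B))
R = -6 (R = (1 - 13)/(15 - 13) = -12/2 = (½)*(-12) = -6)
19*R + q = 19*(-6) + 471/4 = -114 + 471/4 = 15/4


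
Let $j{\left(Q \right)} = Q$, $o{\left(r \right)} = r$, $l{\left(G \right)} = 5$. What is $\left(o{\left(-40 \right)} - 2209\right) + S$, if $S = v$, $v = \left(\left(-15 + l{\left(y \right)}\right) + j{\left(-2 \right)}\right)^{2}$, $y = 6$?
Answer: $-2105$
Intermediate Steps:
$v = 144$ ($v = \left(\left(-15 + 5\right) - 2\right)^{2} = \left(-10 - 2\right)^{2} = \left(-12\right)^{2} = 144$)
$S = 144$
$\left(o{\left(-40 \right)} - 2209\right) + S = \left(-40 - 2209\right) + 144 = -2249 + 144 = -2105$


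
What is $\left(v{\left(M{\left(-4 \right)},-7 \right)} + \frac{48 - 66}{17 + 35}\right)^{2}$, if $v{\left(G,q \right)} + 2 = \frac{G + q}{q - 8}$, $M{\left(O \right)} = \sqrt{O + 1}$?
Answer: $\frac{535261}{152100} + \frac{733 i \sqrt{3}}{2925} \approx 3.5191 + 0.43405 i$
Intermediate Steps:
$M{\left(O \right)} = \sqrt{1 + O}$
$v{\left(G,q \right)} = -2 + \frac{G + q}{-8 + q}$ ($v{\left(G,q \right)} = -2 + \frac{G + q}{q - 8} = -2 + \frac{G + q}{-8 + q}$)
$\left(v{\left(M{\left(-4 \right)},-7 \right)} + \frac{48 - 66}{17 + 35}\right)^{2} = \left(\frac{16 + \sqrt{1 - 4} - -7}{-8 - 7} + \frac{48 - 66}{17 + 35}\right)^{2} = \left(\frac{16 + \sqrt{-3} + 7}{-15} - \frac{18}{52}\right)^{2} = \left(- \frac{16 + i \sqrt{3} + 7}{15} - \frac{9}{26}\right)^{2} = \left(- \frac{23 + i \sqrt{3}}{15} - \frac{9}{26}\right)^{2} = \left(\left(- \frac{23}{15} - \frac{i \sqrt{3}}{15}\right) - \frac{9}{26}\right)^{2} = \left(- \frac{733}{390} - \frac{i \sqrt{3}}{15}\right)^{2}$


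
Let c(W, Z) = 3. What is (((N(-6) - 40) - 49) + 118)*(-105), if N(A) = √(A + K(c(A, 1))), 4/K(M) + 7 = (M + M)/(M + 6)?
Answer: -3045 - 315*I*√266/19 ≈ -3045.0 - 270.39*I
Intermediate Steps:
K(M) = 4/(-7 + 2*M/(6 + M)) (K(M) = 4/(-7 + (M + M)/(M + 6)) = 4/(-7 + (2*M)/(6 + M)) = 4/(-7 + 2*M/(6 + M)))
N(A) = √(-12/19 + A) (N(A) = √(A + 4*(-6 - 1*3)/(42 + 5*3)) = √(A + 4*(-6 - 3)/(42 + 15)) = √(A + 4*(-9)/57) = √(A + 4*(1/57)*(-9)) = √(A - 12/19) = √(-12/19 + A))
(((N(-6) - 40) - 49) + 118)*(-105) = (((√(-228 + 361*(-6))/19 - 40) - 49) + 118)*(-105) = (((√(-228 - 2166)/19 - 40) - 49) + 118)*(-105) = (((√(-2394)/19 - 40) - 49) + 118)*(-105) = ((((3*I*√266)/19 - 40) - 49) + 118)*(-105) = (((3*I*√266/19 - 40) - 49) + 118)*(-105) = (((-40 + 3*I*√266/19) - 49) + 118)*(-105) = ((-89 + 3*I*√266/19) + 118)*(-105) = (29 + 3*I*√266/19)*(-105) = -3045 - 315*I*√266/19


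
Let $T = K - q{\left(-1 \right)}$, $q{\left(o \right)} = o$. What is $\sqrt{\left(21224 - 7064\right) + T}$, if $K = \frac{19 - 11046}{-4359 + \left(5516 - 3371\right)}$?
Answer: $\frac{\sqrt{7715416326}}{738} \approx 119.02$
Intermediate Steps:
$K = \frac{11027}{2214}$ ($K = - \frac{11027}{-4359 + 2145} = - \frac{11027}{-2214} = \left(-11027\right) \left(- \frac{1}{2214}\right) = \frac{11027}{2214} \approx 4.9806$)
$T = \frac{13241}{2214}$ ($T = \frac{11027}{2214} - -1 = \frac{11027}{2214} + 1 = \frac{13241}{2214} \approx 5.9806$)
$\sqrt{\left(21224 - 7064\right) + T} = \sqrt{\left(21224 - 7064\right) + \frac{13241}{2214}} = \sqrt{14160 + \frac{13241}{2214}} = \sqrt{\frac{31363481}{2214}} = \frac{\sqrt{7715416326}}{738}$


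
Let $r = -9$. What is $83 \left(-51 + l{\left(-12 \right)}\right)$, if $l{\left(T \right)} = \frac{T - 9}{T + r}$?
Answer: $-4150$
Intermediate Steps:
$l{\left(T \right)} = 1$ ($l{\left(T \right)} = \frac{T - 9}{T - 9} = \frac{-9 + T}{-9 + T} = 1$)
$83 \left(-51 + l{\left(-12 \right)}\right) = 83 \left(-51 + 1\right) = 83 \left(-50\right) = -4150$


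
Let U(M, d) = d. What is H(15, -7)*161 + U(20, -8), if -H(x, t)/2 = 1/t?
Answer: 38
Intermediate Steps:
H(x, t) = -2/t
H(15, -7)*161 + U(20, -8) = -2/(-7)*161 - 8 = -2*(-⅐)*161 - 8 = (2/7)*161 - 8 = 46 - 8 = 38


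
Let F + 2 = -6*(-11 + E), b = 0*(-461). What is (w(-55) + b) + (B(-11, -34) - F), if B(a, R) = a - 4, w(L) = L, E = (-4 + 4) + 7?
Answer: -92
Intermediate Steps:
E = 7 (E = 0 + 7 = 7)
B(a, R) = -4 + a
b = 0
F = 22 (F = -2 - 6*(-11 + 7) = -2 - 6*(-4) = -2 + 24 = 22)
(w(-55) + b) + (B(-11, -34) - F) = (-55 + 0) + ((-4 - 11) - 1*22) = -55 + (-15 - 22) = -55 - 37 = -92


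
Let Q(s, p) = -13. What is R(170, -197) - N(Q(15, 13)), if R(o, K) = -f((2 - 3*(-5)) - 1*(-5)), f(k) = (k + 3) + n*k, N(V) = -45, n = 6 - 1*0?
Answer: -112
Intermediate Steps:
n = 6 (n = 6 + 0 = 6)
f(k) = 3 + 7*k (f(k) = (k + 3) + 6*k = (3 + k) + 6*k = 3 + 7*k)
R(o, K) = -157 (R(o, K) = -(3 + 7*((2 - 3*(-5)) - 1*(-5))) = -(3 + 7*((2 + 15) + 5)) = -(3 + 7*(17 + 5)) = -(3 + 7*22) = -(3 + 154) = -1*157 = -157)
R(170, -197) - N(Q(15, 13)) = -157 - 1*(-45) = -157 + 45 = -112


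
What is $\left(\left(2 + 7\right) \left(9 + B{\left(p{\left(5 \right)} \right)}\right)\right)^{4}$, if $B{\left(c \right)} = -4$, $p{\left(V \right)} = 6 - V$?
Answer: $4100625$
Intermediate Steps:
$\left(\left(2 + 7\right) \left(9 + B{\left(p{\left(5 \right)} \right)}\right)\right)^{4} = \left(\left(2 + 7\right) \left(9 - 4\right)\right)^{4} = \left(9 \cdot 5\right)^{4} = 45^{4} = 4100625$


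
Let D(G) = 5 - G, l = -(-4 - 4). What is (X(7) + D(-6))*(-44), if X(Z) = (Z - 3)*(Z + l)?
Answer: -3124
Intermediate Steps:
l = 8 (l = -1*(-8) = 8)
X(Z) = (-3 + Z)*(8 + Z) (X(Z) = (Z - 3)*(Z + 8) = (-3 + Z)*(8 + Z))
(X(7) + D(-6))*(-44) = ((-24 + 7² + 5*7) + (5 - 1*(-6)))*(-44) = ((-24 + 49 + 35) + (5 + 6))*(-44) = (60 + 11)*(-44) = 71*(-44) = -3124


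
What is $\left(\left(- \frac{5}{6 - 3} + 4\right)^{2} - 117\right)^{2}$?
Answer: $\frac{1008016}{81} \approx 12445.0$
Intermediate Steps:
$\left(\left(- \frac{5}{6 - 3} + 4\right)^{2} - 117\right)^{2} = \left(\left(- \frac{5}{3} + 4\right)^{2} - 117\right)^{2} = \left(\left(\frac{7}{3}\right)^{2} - 117\right)^{2} = \left(\frac{49}{9} - 117\right)^{2} = \left(- \frac{1004}{9}\right)^{2} = \frac{1008016}{81}$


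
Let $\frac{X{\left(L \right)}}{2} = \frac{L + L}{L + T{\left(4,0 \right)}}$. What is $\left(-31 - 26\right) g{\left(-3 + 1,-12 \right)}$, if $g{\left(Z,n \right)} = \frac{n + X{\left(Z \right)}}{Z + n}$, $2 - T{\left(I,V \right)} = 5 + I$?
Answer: $- \frac{950}{21} \approx -45.238$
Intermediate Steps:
$T{\left(I,V \right)} = -3 - I$ ($T{\left(I,V \right)} = 2 - \left(5 + I\right) = -3 - I$)
$X{\left(L \right)} = \frac{4 L}{-7 + L}$ ($X{\left(L \right)} = 2 \frac{L + L}{L - 7} = 2 \frac{2 L}{L - 7} = 2 \frac{2 L}{-7 + L} = \frac{4 L}{-7 + L}$)
$g{\left(Z,n \right)} = \frac{n + \frac{4 Z}{-7 + Z}}{Z + n}$
$\left(-31 - 26\right) g{\left(-3 + 1,-12 \right)} = \left(-31 - 26\right) \frac{4 \left(-3 + 1\right) - 12 \left(-7 + \left(-3 + 1\right)\right)}{\left(-7 + \left(-3 + 1\right)\right) \left(\left(-3 + 1\right) - 12\right)} = - 57 \frac{4 \left(-2\right) - 12 \left(-7 - 2\right)}{\left(-7 - 2\right) \left(-2 - 12\right)} = - 57 \frac{-8 - -108}{\left(-9\right) \left(-14\right)} = - 57 \left(\left(- \frac{1}{9}\right) \left(- \frac{1}{14}\right) \left(-8 + 108\right)\right) = - 57 \left(\left(- \frac{1}{9}\right) \left(- \frac{1}{14}\right) 100\right) = \left(-57\right) \frac{50}{63} = - \frac{950}{21}$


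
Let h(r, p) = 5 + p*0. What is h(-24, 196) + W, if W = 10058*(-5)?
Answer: -50285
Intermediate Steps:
h(r, p) = 5 (h(r, p) = 5 + 0 = 5)
W = -50290
h(-24, 196) + W = 5 - 50290 = -50285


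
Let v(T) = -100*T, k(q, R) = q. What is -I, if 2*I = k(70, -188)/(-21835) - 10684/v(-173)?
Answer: 11724807/37774550 ≈ 0.31039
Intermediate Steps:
I = -11724807/37774550 (I = (70/(-21835) - 10684/((-100*(-173))))/2 = (70*(-1/21835) - 10684/17300)/2 = (-14/4367 - 10684*1/17300)/2 = (-14/4367 - 2671/4325)/2 = (½)*(-11724807/18887275) = -11724807/37774550 ≈ -0.31039)
-I = -1*(-11724807/37774550) = 11724807/37774550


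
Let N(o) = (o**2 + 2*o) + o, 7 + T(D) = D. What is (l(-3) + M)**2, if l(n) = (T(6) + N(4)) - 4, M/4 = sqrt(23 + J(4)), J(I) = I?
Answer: 961 + 552*sqrt(3) ≈ 1917.1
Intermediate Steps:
T(D) = -7 + D
M = 12*sqrt(3) (M = 4*sqrt(23 + 4) = 4*sqrt(27) = 4*(3*sqrt(3)) = 12*sqrt(3) ≈ 20.785)
N(o) = o**2 + 3*o
l(n) = 23 (l(n) = ((-7 + 6) + 4*(3 + 4)) - 4 = (-1 + 4*7) - 4 = (-1 + 28) - 4 = 27 - 4 = 23)
(l(-3) + M)**2 = (23 + 12*sqrt(3))**2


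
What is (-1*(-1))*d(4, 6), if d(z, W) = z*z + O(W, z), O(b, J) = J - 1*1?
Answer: 19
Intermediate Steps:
O(b, J) = -1 + J (O(b, J) = J - 1 = -1 + J)
d(z, W) = -1 + z + z² (d(z, W) = z*z + (-1 + z) = z² + (-1 + z) = -1 + z + z²)
(-1*(-1))*d(4, 6) = (-1*(-1))*(-1 + 4 + 4²) = 1*(-1 + 4 + 16) = 1*19 = 19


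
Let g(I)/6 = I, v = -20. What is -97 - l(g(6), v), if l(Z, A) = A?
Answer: -77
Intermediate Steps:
g(I) = 6*I
-97 - l(g(6), v) = -97 - 1*(-20) = -97 + 20 = -77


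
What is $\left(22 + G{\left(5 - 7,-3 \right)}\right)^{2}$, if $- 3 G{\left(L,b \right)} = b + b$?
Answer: $576$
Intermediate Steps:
$G{\left(L,b \right)} = - \frac{2 b}{3}$ ($G{\left(L,b \right)} = - \frac{b + b}{3} = - \frac{2 b}{3}$)
$\left(22 + G{\left(5 - 7,-3 \right)}\right)^{2} = \left(22 - -2\right)^{2} = \left(22 + 2\right)^{2} = 24^{2} = 576$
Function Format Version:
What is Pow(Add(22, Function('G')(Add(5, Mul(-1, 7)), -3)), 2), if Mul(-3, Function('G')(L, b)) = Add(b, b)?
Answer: 576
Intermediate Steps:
Function('G')(L, b) = Mul(Rational(-2, 3), b) (Function('G')(L, b) = Mul(Rational(-1, 3), Add(b, b)) = Mul(Rational(-1, 3), Mul(2, b)) = Mul(Rational(-2, 3), b))
Pow(Add(22, Function('G')(Add(5, Mul(-1, 7)), -3)), 2) = Pow(Add(22, Mul(Rational(-2, 3), -3)), 2) = Pow(Add(22, 2), 2) = Pow(24, 2) = 576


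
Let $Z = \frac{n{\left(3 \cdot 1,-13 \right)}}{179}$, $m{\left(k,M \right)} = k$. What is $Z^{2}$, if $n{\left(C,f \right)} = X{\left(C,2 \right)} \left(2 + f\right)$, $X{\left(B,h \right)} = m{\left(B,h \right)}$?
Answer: $\frac{1089}{32041} \approx 0.033988$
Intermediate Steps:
$X{\left(B,h \right)} = B$
$n{\left(C,f \right)} = C \left(2 + f\right)$
$Z = - \frac{33}{179}$ ($Z = \frac{3 \cdot 1 \left(2 - 13\right)}{179} = 3 \left(-11\right) \frac{1}{179} = \left(-33\right) \frac{1}{179} = - \frac{33}{179} \approx -0.18436$)
$Z^{2} = \left(- \frac{33}{179}\right)^{2} = \frac{1089}{32041}$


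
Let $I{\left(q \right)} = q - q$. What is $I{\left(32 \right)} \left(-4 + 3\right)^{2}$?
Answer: $0$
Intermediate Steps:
$I{\left(q \right)} = 0$
$I{\left(32 \right)} \left(-4 + 3\right)^{2} = 0 \left(-4 + 3\right)^{2} = 0 \left(-1\right)^{2} = 0 \cdot 1 = 0$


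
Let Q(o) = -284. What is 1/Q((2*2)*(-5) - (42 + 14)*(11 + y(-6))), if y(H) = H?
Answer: -1/284 ≈ -0.0035211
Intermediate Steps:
1/Q((2*2)*(-5) - (42 + 14)*(11 + y(-6))) = 1/(-284) = -1/284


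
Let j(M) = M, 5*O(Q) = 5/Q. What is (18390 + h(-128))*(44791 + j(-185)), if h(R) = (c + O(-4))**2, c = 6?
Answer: 6574233007/8 ≈ 8.2178e+8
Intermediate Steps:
O(Q) = 1/Q (O(Q) = (5/Q)/5 = 1/Q)
h(R) = 529/16 (h(R) = (6 + 1/(-4))**2 = (6 - 1/4)**2 = (23/4)**2 = 529/16)
(18390 + h(-128))*(44791 + j(-185)) = (18390 + 529/16)*(44791 - 185) = (294769/16)*44606 = 6574233007/8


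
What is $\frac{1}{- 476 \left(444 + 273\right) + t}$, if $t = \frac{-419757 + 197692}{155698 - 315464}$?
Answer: $- \frac{159766}{54526635607} \approx -2.9301 \cdot 10^{-6}$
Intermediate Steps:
$t = \frac{222065}{159766}$ ($t = - \frac{222065}{-159766} = \left(-222065\right) \left(- \frac{1}{159766}\right) = \frac{222065}{159766} \approx 1.3899$)
$\frac{1}{- 476 \left(444 + 273\right) + t} = \frac{1}{- 476 \left(444 + 273\right) + \frac{222065}{159766}} = \frac{1}{\left(-476\right) 717 + \frac{222065}{159766}} = \frac{1}{-341292 + \frac{222065}{159766}} = \frac{1}{- \frac{54526635607}{159766}} = - \frac{159766}{54526635607}$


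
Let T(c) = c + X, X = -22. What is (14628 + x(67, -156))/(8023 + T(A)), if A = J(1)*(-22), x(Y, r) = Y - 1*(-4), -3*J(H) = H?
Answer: 44097/24025 ≈ 1.8355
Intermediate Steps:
J(H) = -H/3
x(Y, r) = 4 + Y (x(Y, r) = Y + 4 = 4 + Y)
A = 22/3 (A = -1/3*1*(-22) = -1/3*(-22) = 22/3 ≈ 7.3333)
T(c) = -22 + c (T(c) = c - 22 = -22 + c)
(14628 + x(67, -156))/(8023 + T(A)) = (14628 + (4 + 67))/(8023 + (-22 + 22/3)) = (14628 + 71)/(8023 - 44/3) = 14699/(24025/3) = 14699*(3/24025) = 44097/24025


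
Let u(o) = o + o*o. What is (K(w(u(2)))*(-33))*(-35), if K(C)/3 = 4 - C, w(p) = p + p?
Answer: -27720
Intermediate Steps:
u(o) = o + o²
w(p) = 2*p
K(C) = 12 - 3*C (K(C) = 3*(4 - C) = 12 - 3*C)
(K(w(u(2)))*(-33))*(-35) = ((12 - 6*2*(1 + 2))*(-33))*(-35) = ((12 - 6*2*3)*(-33))*(-35) = ((12 - 6*6)*(-33))*(-35) = ((12 - 3*12)*(-33))*(-35) = ((12 - 36)*(-33))*(-35) = -24*(-33)*(-35) = 792*(-35) = -27720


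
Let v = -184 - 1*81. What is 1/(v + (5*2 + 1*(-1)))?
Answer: -1/256 ≈ -0.0039063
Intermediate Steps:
v = -265 (v = -184 - 81 = -265)
1/(v + (5*2 + 1*(-1))) = 1/(-265 + (5*2 + 1*(-1))) = 1/(-265 + (10 - 1)) = 1/(-265 + 9) = 1/(-256) = -1/256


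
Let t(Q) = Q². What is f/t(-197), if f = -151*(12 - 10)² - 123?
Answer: -727/38809 ≈ -0.018733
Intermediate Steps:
f = -727 (f = -151*2² - 123 = -151*4 - 123 = -604 - 123 = -727)
f/t(-197) = -727/((-197)²) = -727/38809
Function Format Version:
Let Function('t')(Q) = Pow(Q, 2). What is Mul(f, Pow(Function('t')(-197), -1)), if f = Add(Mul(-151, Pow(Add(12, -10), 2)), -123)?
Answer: Rational(-727, 38809) ≈ -0.018733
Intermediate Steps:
f = -727 (f = Add(Mul(-151, Pow(2, 2)), -123) = Add(Mul(-151, 4), -123) = Add(-604, -123) = -727)
Mul(f, Pow(Function('t')(-197), -1)) = Mul(-727, Pow(Pow(-197, 2), -1)) = Mul(-727, Pow(38809, -1)) = Mul(-727, Rational(1, 38809)) = Rational(-727, 38809)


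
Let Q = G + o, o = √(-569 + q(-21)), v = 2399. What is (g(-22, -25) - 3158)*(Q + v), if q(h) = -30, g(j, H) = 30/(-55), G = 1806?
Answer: -146098520/11 - 34744*I*√599/11 ≈ -1.3282e+7 - 77304.0*I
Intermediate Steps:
g(j, H) = -6/11 (g(j, H) = 30*(-1/55) = -6/11)
o = I*√599 (o = √(-569 - 30) = √(-599) = I*√599 ≈ 24.474*I)
Q = 1806 + I*√599 ≈ 1806.0 + 24.474*I
(g(-22, -25) - 3158)*(Q + v) = (-6/11 - 3158)*((1806 + I*√599) + 2399) = -34744*(4205 + I*√599)/11 = -146098520/11 - 34744*I*√599/11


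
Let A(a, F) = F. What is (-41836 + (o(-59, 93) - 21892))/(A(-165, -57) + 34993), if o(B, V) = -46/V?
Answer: -2963375/1624524 ≈ -1.8242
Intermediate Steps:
(-41836 + (o(-59, 93) - 21892))/(A(-165, -57) + 34993) = (-41836 + (-46/93 - 21892))/(-57 + 34993) = (-41836 + (-46*1/93 - 21892))/34936 = (-41836 + (-46/93 - 21892))*(1/34936) = (-41836 - 2036002/93)*(1/34936) = -5926750/93*1/34936 = -2963375/1624524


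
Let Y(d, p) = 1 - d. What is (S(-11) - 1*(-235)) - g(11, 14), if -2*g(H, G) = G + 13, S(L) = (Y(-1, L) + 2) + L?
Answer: 483/2 ≈ 241.50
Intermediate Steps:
S(L) = 4 + L (S(L) = ((1 - 1*(-1)) + 2) + L = ((1 + 1) + 2) + L = (2 + 2) + L = 4 + L)
g(H, G) = -13/2 - G/2 (g(H, G) = -(G + 13)/2 = -(13 + G)/2 = -13/2 - G/2)
(S(-11) - 1*(-235)) - g(11, 14) = ((4 - 11) - 1*(-235)) - (-13/2 - 1/2*14) = (-7 + 235) - (-13/2 - 7) = 228 - 1*(-27/2) = 228 + 27/2 = 483/2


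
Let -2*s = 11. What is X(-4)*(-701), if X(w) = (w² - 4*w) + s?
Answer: -37153/2 ≈ -18577.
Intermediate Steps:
s = -11/2 (s = -½*11 = -11/2 ≈ -5.5000)
X(w) = -11/2 + w² - 4*w (X(w) = (w² - 4*w) - 11/2 = -11/2 + w² - 4*w)
X(-4)*(-701) = (-11/2 + (-4)² - 4*(-4))*(-701) = (-11/2 + 16 + 16)*(-701) = (53/2)*(-701) = -37153/2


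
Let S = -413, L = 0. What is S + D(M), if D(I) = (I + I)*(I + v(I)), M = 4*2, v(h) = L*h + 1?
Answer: -269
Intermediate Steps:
v(h) = 1 (v(h) = 0*h + 1 = 0 + 1 = 1)
M = 8
D(I) = 2*I*(1 + I) (D(I) = (I + I)*(I + 1) = (2*I)*(1 + I) = 2*I*(1 + I))
S + D(M) = -413 + 2*8*(1 + 8) = -413 + 2*8*9 = -413 + 144 = -269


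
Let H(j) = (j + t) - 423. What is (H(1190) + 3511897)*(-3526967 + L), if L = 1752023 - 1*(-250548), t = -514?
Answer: -5353907411400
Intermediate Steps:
H(j) = -937 + j (H(j) = (j - 514) - 423 = (-514 + j) - 423 = -937 + j)
L = 2002571 (L = 1752023 + 250548 = 2002571)
(H(1190) + 3511897)*(-3526967 + L) = ((-937 + 1190) + 3511897)*(-3526967 + 2002571) = (253 + 3511897)*(-1524396) = 3512150*(-1524396) = -5353907411400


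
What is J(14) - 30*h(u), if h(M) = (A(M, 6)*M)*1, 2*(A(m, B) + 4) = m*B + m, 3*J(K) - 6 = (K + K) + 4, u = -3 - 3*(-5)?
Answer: -41002/3 ≈ -13667.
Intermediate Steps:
u = 12 (u = -3 - 1*(-15) = -3 + 15 = 12)
J(K) = 10/3 + 2*K/3 (J(K) = 2 + ((K + K) + 4)/3 = 2 + (2*K + 4)/3 = 2 + (4 + 2*K)/3 = 2 + (4/3 + 2*K/3) = 10/3 + 2*K/3)
A(m, B) = -4 + m/2 + B*m/2 (A(m, B) = -4 + (m*B + m)/2 = -4 + (B*m + m)/2 = -4 + (m + B*m)/2 = -4 + (m/2 + B*m/2) = -4 + m/2 + B*m/2)
h(M) = M*(-4 + 7*M/2) (h(M) = ((-4 + M/2 + (½)*6*M)*M)*1 = ((-4 + M/2 + 3*M)*M)*1 = ((-4 + 7*M/2)*M)*1 = (M*(-4 + 7*M/2))*1 = M*(-4 + 7*M/2))
J(14) - 30*h(u) = (10/3 + (⅔)*14) - 15*12*(-8 + 7*12) = (10/3 + 28/3) - 15*12*(-8 + 84) = 38/3 - 15*12*76 = 38/3 - 30*456 = 38/3 - 13680 = -41002/3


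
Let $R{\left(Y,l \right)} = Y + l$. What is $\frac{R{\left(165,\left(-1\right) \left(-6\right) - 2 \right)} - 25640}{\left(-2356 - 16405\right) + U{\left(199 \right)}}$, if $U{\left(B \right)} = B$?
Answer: $\frac{25471}{18562} \approx 1.3722$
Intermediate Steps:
$\frac{R{\left(165,\left(-1\right) \left(-6\right) - 2 \right)} - 25640}{\left(-2356 - 16405\right) + U{\left(199 \right)}} = \frac{\left(165 - -4\right) - 25640}{\left(-2356 - 16405\right) + 199} = \frac{\left(165 + \left(6 - 2\right)\right) - 25640}{-18761 + 199} = \frac{\left(165 + 4\right) - 25640}{-18562} = \left(169 - 25640\right) \left(- \frac{1}{18562}\right) = \left(-25471\right) \left(- \frac{1}{18562}\right) = \frac{25471}{18562}$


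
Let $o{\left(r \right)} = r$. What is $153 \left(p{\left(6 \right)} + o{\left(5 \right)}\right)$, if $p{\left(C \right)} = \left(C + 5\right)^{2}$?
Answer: $19278$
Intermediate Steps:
$p{\left(C \right)} = \left(5 + C\right)^{2}$
$153 \left(p{\left(6 \right)} + o{\left(5 \right)}\right) = 153 \left(\left(5 + 6\right)^{2} + 5\right) = 153 \left(11^{2} + 5\right) = 153 \left(121 + 5\right) = 153 \cdot 126 = 19278$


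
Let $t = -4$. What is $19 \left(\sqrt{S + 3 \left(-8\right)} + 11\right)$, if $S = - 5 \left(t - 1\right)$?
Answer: $228$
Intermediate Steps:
$S = 25$ ($S = - 5 \left(-4 - 1\right) = \left(-5\right) \left(-5\right) = 25$)
$19 \left(\sqrt{S + 3 \left(-8\right)} + 11\right) = 19 \left(\sqrt{25 + 3 \left(-8\right)} + 11\right) = 19 \left(\sqrt{25 - 24} + 11\right) = 19 \left(\sqrt{1} + 11\right) = 19 \left(1 + 11\right) = 19 \cdot 12 = 228$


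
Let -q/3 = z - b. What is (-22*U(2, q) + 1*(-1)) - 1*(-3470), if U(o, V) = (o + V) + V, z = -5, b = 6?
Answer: 1973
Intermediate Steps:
q = 33 (q = -3*(-5 - 1*6) = -3*(-5 - 6) = -3*(-11) = 33)
U(o, V) = o + 2*V (U(o, V) = (V + o) + V = o + 2*V)
(-22*U(2, q) + 1*(-1)) - 1*(-3470) = (-22*(2 + 2*33) + 1*(-1)) - 1*(-3470) = (-22*(2 + 66) - 1) + 3470 = (-22*68 - 1) + 3470 = (-1496 - 1) + 3470 = -1497 + 3470 = 1973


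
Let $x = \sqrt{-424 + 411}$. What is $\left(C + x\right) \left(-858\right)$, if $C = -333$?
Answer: $285714 - 858 i \sqrt{13} \approx 2.8571 \cdot 10^{5} - 3093.6 i$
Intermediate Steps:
$x = i \sqrt{13}$ ($x = \sqrt{-13} = i \sqrt{13} \approx 3.6056 i$)
$\left(C + x\right) \left(-858\right) = \left(-333 + i \sqrt{13}\right) \left(-858\right) = 285714 - 858 i \sqrt{13}$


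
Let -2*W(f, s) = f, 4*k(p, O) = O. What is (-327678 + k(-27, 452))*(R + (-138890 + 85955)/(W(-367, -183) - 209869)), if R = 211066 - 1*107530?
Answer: -14222905621877190/419371 ≈ -3.3915e+10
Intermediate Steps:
k(p, O) = O/4
W(f, s) = -f/2
R = 103536 (R = 211066 - 107530 = 103536)
(-327678 + k(-27, 452))*(R + (-138890 + 85955)/(W(-367, -183) - 209869)) = (-327678 + (¼)*452)*(103536 + (-138890 + 85955)/(-½*(-367) - 209869)) = (-327678 + 113)*(103536 - 52935/(367/2 - 209869)) = -327565*(103536 - 52935/(-419371/2)) = -327565*(103536 - 52935*(-2/419371)) = -327565*(103536 + 105870/419371) = -327565*43420101726/419371 = -14222905621877190/419371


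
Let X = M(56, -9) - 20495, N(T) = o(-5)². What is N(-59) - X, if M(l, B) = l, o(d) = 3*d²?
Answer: 26064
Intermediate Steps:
N(T) = 5625 (N(T) = (3*(-5)²)² = (3*25)² = 75² = 5625)
X = -20439 (X = 56 - 20495 = -20439)
N(-59) - X = 5625 - 1*(-20439) = 5625 + 20439 = 26064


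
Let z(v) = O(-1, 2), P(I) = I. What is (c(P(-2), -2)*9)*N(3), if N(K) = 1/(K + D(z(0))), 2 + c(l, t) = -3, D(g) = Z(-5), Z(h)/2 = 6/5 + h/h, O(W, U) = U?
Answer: -225/37 ≈ -6.0811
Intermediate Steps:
Z(h) = 22/5 (Z(h) = 2*(6/5 + h/h) = 2*(6*(1/5) + 1) = 2*(6/5 + 1) = 2*(11/5) = 22/5)
z(v) = 2
D(g) = 22/5
c(l, t) = -5 (c(l, t) = -2 - 3 = -5)
N(K) = 1/(22/5 + K) (N(K) = 1/(K + 22/5) = 1/(22/5 + K))
(c(P(-2), -2)*9)*N(3) = (-5*9)*(5/(22 + 5*3)) = -225/(22 + 15) = -225/37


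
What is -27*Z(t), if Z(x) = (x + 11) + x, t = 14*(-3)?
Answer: 1971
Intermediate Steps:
t = -42
Z(x) = 11 + 2*x (Z(x) = (11 + x) + x = 11 + 2*x)
-27*Z(t) = -27*(11 + 2*(-42)) = -27*(11 - 84) = -27*(-73) = 1971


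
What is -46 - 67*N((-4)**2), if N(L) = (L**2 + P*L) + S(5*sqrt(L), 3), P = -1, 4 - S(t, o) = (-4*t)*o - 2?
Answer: -32608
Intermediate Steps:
S(t, o) = 6 + 4*o*t (S(t, o) = 4 - ((-4*t)*o - 2) = 4 - (-4*o*t - 2) = 4 - (-2 - 4*o*t) = 4 + (2 + 4*o*t) = 6 + 4*o*t)
N(L) = 6 + L**2 - L + 60*sqrt(L) (N(L) = (L**2 - L) + (6 + 4*3*(5*sqrt(L))) = (L**2 - L) + (6 + 60*sqrt(L)) = 6 + L**2 - L + 60*sqrt(L))
-46 - 67*N((-4)**2) = -46 - 67*(6 + ((-4)**2)**2 - 1*(-4)**2 + 60*sqrt((-4)**2)) = -46 - 67*(6 + 16**2 - 1*16 + 60*sqrt(16)) = -46 - 67*(6 + 256 - 16 + 60*4) = -46 - 67*(6 + 256 - 16 + 240) = -46 - 67*486 = -46 - 32562 = -32608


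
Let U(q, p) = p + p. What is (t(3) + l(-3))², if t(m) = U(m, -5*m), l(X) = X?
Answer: 1089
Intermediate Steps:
U(q, p) = 2*p
t(m) = -10*m (t(m) = 2*(-5*m) = -10*m)
(t(3) + l(-3))² = (-10*3 - 3)² = (-30 - 3)² = (-33)² = 1089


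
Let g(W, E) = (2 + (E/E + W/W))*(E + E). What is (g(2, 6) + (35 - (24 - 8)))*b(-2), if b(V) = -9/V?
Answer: 603/2 ≈ 301.50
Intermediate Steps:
g(W, E) = 8*E (g(W, E) = (2 + (1 + 1))*(2*E) = (2 + 2)*(2*E) = 4*(2*E) = 8*E)
(g(2, 6) + (35 - (24 - 8)))*b(-2) = (8*6 + (35 - (24 - 8)))*(-9/(-2)) = (48 + (35 - 1*16))*(-9*(-1/2)) = (48 + (35 - 16))*(9/2) = (48 + 19)*(9/2) = 67*(9/2) = 603/2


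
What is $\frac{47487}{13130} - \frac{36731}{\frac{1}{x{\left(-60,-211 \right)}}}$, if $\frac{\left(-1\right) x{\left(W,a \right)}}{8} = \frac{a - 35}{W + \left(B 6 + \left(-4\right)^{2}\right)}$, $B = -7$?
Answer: $\frac{474563623461}{564590} \approx 8.4055 \cdot 10^{5}$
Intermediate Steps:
$x{\left(W,a \right)} = - \frac{8 \left(-35 + a\right)}{-26 + W}$ ($x{\left(W,a \right)} = - 8 \frac{a - 35}{W + \left(\left(-7\right) 6 + \left(-4\right)^{2}\right)} = - 8 \frac{-35 + a}{W + \left(-42 + 16\right)} = - 8 \frac{-35 + a}{W - 26} = - 8 \frac{-35 + a}{-26 + W} = - \frac{8 \left(-35 + a\right)}{-26 + W}$)
$\frac{47487}{13130} - \frac{36731}{\frac{1}{x{\left(-60,-211 \right)}}} = \frac{47487}{13130} - \frac{36731}{\frac{1}{8 \frac{1}{-26 - 60} \left(35 - -211\right)}} = 47487 \cdot \frac{1}{13130} - \frac{36731}{\frac{1}{8 \frac{1}{-86} \left(35 + 211\right)}} = \frac{47487}{13130} - \frac{36731}{\frac{1}{8 \left(- \frac{1}{86}\right) 246}} = \frac{47487}{13130} - \frac{36731}{\frac{1}{- \frac{984}{43}}} = \frac{47487}{13130} - \frac{36731}{- \frac{43}{984}} = \frac{47487}{13130} - - \frac{36143304}{43} = \frac{47487}{13130} + \frac{36143304}{43} = \frac{474563623461}{564590}$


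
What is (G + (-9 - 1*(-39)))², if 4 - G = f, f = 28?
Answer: 36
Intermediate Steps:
G = -24 (G = 4 - 1*28 = 4 - 28 = -24)
(G + (-9 - 1*(-39)))² = (-24 + (-9 - 1*(-39)))² = (-24 + (-9 + 39))² = (-24 + 30)² = 6² = 36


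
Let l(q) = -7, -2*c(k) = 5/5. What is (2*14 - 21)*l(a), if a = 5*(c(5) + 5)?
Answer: -49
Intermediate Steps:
c(k) = -½ (c(k) = -5/(2*5) = -½*1 = -½)
a = 45/2 (a = 5*(-½ + 5) = 5*(9/2) = 45/2 ≈ 22.500)
(2*14 - 21)*l(a) = (2*14 - 21)*(-7) = (28 - 21)*(-7) = 7*(-7) = -49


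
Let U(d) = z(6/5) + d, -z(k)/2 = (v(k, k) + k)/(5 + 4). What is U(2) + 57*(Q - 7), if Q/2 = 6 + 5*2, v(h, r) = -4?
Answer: 64243/45 ≈ 1427.6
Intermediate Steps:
z(k) = 8/9 - 2*k/9 (z(k) = -2*(-4 + k)/(5 + 4) = -2*(-4 + k)/9 = -2*(-4/9 + k/9) = 8/9 - 2*k/9)
Q = 32 (Q = 2*(6 + 5*2) = 2*(6 + 10) = 2*16 = 32)
U(d) = 28/45 + d (U(d) = (8/9 - 4/(3*5)) + d = (8/9 - 2/9*6/5) + d = (8/9 - 4/15) + d = 28/45 + d)
U(2) + 57*(Q - 7) = (28/45 + 2) + 57*(32 - 7) = 118/45 + 57*25 = 118/45 + 1425 = 64243/45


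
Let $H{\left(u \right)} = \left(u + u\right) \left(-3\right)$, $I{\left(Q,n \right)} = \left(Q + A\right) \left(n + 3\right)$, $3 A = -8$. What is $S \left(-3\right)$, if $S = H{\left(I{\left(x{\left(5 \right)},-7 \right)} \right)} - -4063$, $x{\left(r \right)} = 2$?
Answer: $-12141$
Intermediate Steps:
$A = - \frac{8}{3}$ ($A = \frac{1}{3} \left(-8\right) = - \frac{8}{3} \approx -2.6667$)
$I{\left(Q,n \right)} = \left(3 + n\right) \left(- \frac{8}{3} + Q\right)$ ($I{\left(Q,n \right)} = \left(Q - \frac{8}{3}\right) \left(n + 3\right) = \left(- \frac{8}{3} + Q\right) \left(3 + n\right) = \left(3 + n\right) \left(- \frac{8}{3} + Q\right)$)
$H{\left(u \right)} = - 6 u$ ($H{\left(u \right)} = 2 u \left(-3\right) = - 6 u$)
$S = 4047$ ($S = - 6 \left(-8 + 3 \cdot 2 - - \frac{56}{3} + 2 \left(-7\right)\right) - -4063 = - 6 \left(-8 + 6 + \frac{56}{3} - 14\right) + 4063 = \left(-6\right) \frac{8}{3} + 4063 = -16 + 4063 = 4047$)
$S \left(-3\right) = 4047 \left(-3\right) = -12141$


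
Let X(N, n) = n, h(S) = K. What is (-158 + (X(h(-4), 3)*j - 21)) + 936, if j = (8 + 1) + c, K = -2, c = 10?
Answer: 814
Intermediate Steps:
h(S) = -2
j = 19 (j = (8 + 1) + 10 = 9 + 10 = 19)
(-158 + (X(h(-4), 3)*j - 21)) + 936 = (-158 + (3*19 - 21)) + 936 = (-158 + (57 - 21)) + 936 = (-158 + 36) + 936 = -122 + 936 = 814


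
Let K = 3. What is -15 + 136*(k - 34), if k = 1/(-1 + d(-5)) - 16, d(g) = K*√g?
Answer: -156813/23 - 204*I*√5/23 ≈ -6818.0 - 19.833*I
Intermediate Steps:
d(g) = 3*√g
k = -16 + 1/(-1 + 3*I*√5) (k = 1/(-1 + 3*√(-5)) - 16 = 1/(-1 + 3*(I*√5)) - 16 = 1/(-1 + 3*I*√5) - 16 = -16 + 1/(-1 + 3*I*√5) ≈ -16.022 - 0.14583*I)
-15 + 136*(k - 34) = -15 + 136*((-737/46 - 3*I*√5/46) - 34) = -15 + 136*(-2301/46 - 3*I*√5/46) = -15 + (-156468/23 - 204*I*√5/23) = -156813/23 - 204*I*√5/23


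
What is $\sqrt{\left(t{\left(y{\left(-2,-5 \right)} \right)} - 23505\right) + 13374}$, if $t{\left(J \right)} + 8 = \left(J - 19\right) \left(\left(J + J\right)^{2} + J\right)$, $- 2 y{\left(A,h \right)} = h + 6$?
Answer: $\frac{i \sqrt{40595}}{2} \approx 100.74 i$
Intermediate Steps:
$y{\left(A,h \right)} = -3 - \frac{h}{2}$ ($y{\left(A,h \right)} = - \frac{h + 6}{2} = - \frac{6 + h}{2} = -3 - \frac{h}{2}$)
$t{\left(J \right)} = -8 + \left(-19 + J\right) \left(J + 4 J^{2}\right)$ ($t{\left(J \right)} = -8 + \left(J - 19\right) \left(\left(J + J\right)^{2} + J\right) = -8 + \left(-19 + J\right) \left(\left(2 J\right)^{2} + J\right) = -8 + \left(-19 + J\right) \left(4 J^{2} + J\right) = -8 + \left(-19 + J\right) \left(J + 4 J^{2}\right)$)
$\sqrt{\left(t{\left(y{\left(-2,-5 \right)} \right)} - 23505\right) + 13374} = \sqrt{\left(\left(-8 - 75 \left(-3 - - \frac{5}{2}\right)^{2} - 19 \left(-3 - - \frac{5}{2}\right) + 4 \left(-3 - - \frac{5}{2}\right)^{3}\right) - 23505\right) + 13374} = \sqrt{\left(\left(-8 - 75 \left(-3 + \frac{5}{2}\right)^{2} - 19 \left(-3 + \frac{5}{2}\right) + 4 \left(-3 + \frac{5}{2}\right)^{3}\right) - 23505\right) + 13374} = \sqrt{\left(\left(-8 - 75 \left(- \frac{1}{2}\right)^{2} - - \frac{19}{2} + 4 \left(- \frac{1}{2}\right)^{3}\right) - 23505\right) + 13374} = \sqrt{\left(\left(-8 - \frac{75}{4} + \frac{19}{2} + 4 \left(- \frac{1}{8}\right)\right) - 23505\right) + 13374} = \sqrt{\left(\left(-8 - \frac{75}{4} + \frac{19}{2} - \frac{1}{2}\right) - 23505\right) + 13374} = \sqrt{\left(- \frac{71}{4} - 23505\right) + 13374} = \sqrt{- \frac{94091}{4} + 13374} = \sqrt{- \frac{40595}{4}} = \frac{i \sqrt{40595}}{2}$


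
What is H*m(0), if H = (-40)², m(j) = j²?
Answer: 0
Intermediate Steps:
H = 1600
H*m(0) = 1600*0² = 1600*0 = 0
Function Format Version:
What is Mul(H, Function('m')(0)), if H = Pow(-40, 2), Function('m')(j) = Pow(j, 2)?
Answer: 0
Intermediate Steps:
H = 1600
Mul(H, Function('m')(0)) = Mul(1600, Pow(0, 2)) = Mul(1600, 0) = 0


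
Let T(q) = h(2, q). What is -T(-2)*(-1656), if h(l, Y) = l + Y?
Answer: 0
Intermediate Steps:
h(l, Y) = Y + l
T(q) = 2 + q (T(q) = q + 2 = 2 + q)
-T(-2)*(-1656) = -(2 - 2)*(-1656) = -0*(-1656) = -1*0 = 0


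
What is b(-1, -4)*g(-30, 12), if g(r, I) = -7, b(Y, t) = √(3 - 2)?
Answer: -7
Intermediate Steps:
b(Y, t) = 1 (b(Y, t) = √1 = 1)
b(-1, -4)*g(-30, 12) = 1*(-7) = -7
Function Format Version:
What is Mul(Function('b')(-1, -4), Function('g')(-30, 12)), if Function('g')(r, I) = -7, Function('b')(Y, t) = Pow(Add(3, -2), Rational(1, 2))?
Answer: -7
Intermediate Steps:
Function('b')(Y, t) = 1 (Function('b')(Y, t) = Pow(1, Rational(1, 2)) = 1)
Mul(Function('b')(-1, -4), Function('g')(-30, 12)) = Mul(1, -7) = -7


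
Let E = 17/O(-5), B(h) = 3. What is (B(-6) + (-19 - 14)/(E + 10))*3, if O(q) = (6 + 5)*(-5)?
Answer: -648/533 ≈ -1.2158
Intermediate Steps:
O(q) = -55 (O(q) = 11*(-5) = -55)
E = -17/55 (E = 17/(-55) = 17*(-1/55) = -17/55 ≈ -0.30909)
(B(-6) + (-19 - 14)/(E + 10))*3 = (3 + (-19 - 14)/(-17/55 + 10))*3 = (3 - 33/533/55)*3 = (3 - 33*55/533)*3 = (3 - 1815/533)*3 = -216/533*3 = -648/533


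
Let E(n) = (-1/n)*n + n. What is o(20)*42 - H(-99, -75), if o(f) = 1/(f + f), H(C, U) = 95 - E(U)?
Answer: -3399/20 ≈ -169.95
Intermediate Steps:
E(n) = -1 + n
H(C, U) = 96 - U (H(C, U) = 95 - (-1 + U) = 95 + (1 - U) = 96 - U)
o(f) = 1/(2*f)
o(20)*42 - H(-99, -75) = ((½)/20)*42 - (96 - 1*(-75)) = ((½)*(1/20))*42 - (96 + 75) = (1/40)*42 - 1*171 = 21/20 - 171 = -3399/20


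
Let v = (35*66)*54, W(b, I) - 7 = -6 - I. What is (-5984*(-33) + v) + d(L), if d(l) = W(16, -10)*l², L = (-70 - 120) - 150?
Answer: 1593812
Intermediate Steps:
W(b, I) = 1 - I (W(b, I) = 7 + (-6 - I) = 1 - I)
L = -340 (L = -190 - 150 = -340)
d(l) = 11*l² (d(l) = (1 - 1*(-10))*l² = (1 + 10)*l² = 11*l²)
v = 124740 (v = 2310*54 = 124740)
(-5984*(-33) + v) + d(L) = (-5984*(-33) + 124740) + 11*(-340)² = (197472 + 124740) + 11*115600 = 322212 + 1271600 = 1593812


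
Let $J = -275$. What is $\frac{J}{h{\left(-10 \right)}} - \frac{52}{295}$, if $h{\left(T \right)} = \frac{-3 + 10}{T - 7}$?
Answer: $\frac{1378761}{2065} \approx 667.68$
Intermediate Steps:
$h{\left(T \right)} = \frac{7}{-7 + T}$
$\frac{J}{h{\left(-10 \right)}} - \frac{52}{295} = - \frac{275}{7 \frac{1}{-7 - 10}} - \frac{52}{295} = - \frac{275}{7 \frac{1}{-17}} - \frac{52}{295} = - \frac{275}{7 \left(- \frac{1}{17}\right)} - \frac{52}{295} = - \frac{275}{- \frac{7}{17}} - \frac{52}{295} = \left(-275\right) \left(- \frac{17}{7}\right) - \frac{52}{295} = \frac{4675}{7} - \frac{52}{295} = \frac{1378761}{2065}$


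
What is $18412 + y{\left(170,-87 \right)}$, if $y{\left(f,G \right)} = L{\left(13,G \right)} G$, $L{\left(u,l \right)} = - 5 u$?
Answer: $24067$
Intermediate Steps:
$y{\left(f,G \right)} = - 65 G$ ($y{\left(f,G \right)} = \left(-5\right) 13 G = - 65 G$)
$18412 + y{\left(170,-87 \right)} = 18412 - -5655 = 18412 + 5655 = 24067$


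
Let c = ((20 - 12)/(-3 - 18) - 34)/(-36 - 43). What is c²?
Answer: 521284/2752281 ≈ 0.18940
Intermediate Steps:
c = 722/1659 (c = (8/(-21) - 34)/(-79) = (8*(-1/21) - 34)*(-1/79) = (-8/21 - 34)*(-1/79) = -722/21*(-1/79) = 722/1659 ≈ 0.43520)
c² = (722/1659)² = 521284/2752281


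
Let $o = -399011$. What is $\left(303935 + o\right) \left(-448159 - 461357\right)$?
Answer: $86473143216$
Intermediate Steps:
$\left(303935 + o\right) \left(-448159 - 461357\right) = \left(303935 - 399011\right) \left(-448159 - 461357\right) = \left(-95076\right) \left(-909516\right) = 86473143216$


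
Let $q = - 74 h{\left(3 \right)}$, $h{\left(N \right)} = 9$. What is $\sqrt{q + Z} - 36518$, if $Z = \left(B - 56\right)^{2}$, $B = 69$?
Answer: $-36518 + i \sqrt{497} \approx -36518.0 + 22.293 i$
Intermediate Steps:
$Z = 169$ ($Z = \left(69 - 56\right)^{2} = 13^{2} = 169$)
$q = -666$ ($q = \left(-74\right) 9 = -666$)
$\sqrt{q + Z} - 36518 = \sqrt{-666 + 169} - 36518 = \sqrt{-497} - 36518 = i \sqrt{497} - 36518 = -36518 + i \sqrt{497}$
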